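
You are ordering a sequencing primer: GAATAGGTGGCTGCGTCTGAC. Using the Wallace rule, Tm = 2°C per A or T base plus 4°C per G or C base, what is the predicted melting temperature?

66°C

Scanning the sequence gives G=8, A=4, C=4, T=5.
A+T = 9, G+C = 12
Tm = 2×9 + 4×12 = 66°C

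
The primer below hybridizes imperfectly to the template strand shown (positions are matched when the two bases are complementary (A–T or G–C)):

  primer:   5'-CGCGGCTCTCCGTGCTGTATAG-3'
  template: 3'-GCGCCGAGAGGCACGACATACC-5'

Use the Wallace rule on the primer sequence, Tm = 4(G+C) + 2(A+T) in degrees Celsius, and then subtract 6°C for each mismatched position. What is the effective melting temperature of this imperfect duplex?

66°C

Primer base counts: A=2, T=6, G=7, C=7 → A+T=8, G+C=14
Perfect-match Tm = 2(8) + 4(14) = 16 + 56 = 72°C
Mismatches (positions where the bases are not complementary): 1 (at position 21)
Effective Tm = 72 − 1×6 = 72 − 6 = 66°C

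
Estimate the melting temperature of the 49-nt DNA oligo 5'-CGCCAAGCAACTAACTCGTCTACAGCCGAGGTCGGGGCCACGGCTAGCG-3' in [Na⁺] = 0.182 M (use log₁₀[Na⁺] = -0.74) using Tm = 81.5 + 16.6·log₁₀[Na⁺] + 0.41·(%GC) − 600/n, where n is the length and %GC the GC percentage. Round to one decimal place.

83.7°C

Length n = 49. A=11, T=6, G=15, C=17
G+C = 32, so %GC = 32/49 × 100 = 65.306%
Salt term: 16.6 × (-0.74) = -12.284
GC term: 0.41 × 65.306 = 26.775; length term: −600/49 = −12.245
Tm = 81.5 + (-12.284) + 26.775 − 12.245 = 83.746 → 83.7°C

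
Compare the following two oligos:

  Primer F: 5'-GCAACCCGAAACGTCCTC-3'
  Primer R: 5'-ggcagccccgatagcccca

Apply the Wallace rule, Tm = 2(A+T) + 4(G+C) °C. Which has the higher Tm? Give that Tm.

Primer R, 66°C

Primer F: A+T=7, G+C=11 → Tm = 2(7)+4(11) = 58°C
Primer R: A+T=5, G+C=14 → Tm = 2(5)+4(14) = 66°C
58°C vs 66°C → primer R is higher.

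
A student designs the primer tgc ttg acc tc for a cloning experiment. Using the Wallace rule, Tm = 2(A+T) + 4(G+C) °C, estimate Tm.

C=4, T=4, G=2, A=1
AT pairs contribute 5, GC pairs contribute 6.
Tm = 2(5) + 4(6) = 10 + 24 = 34°C

34°C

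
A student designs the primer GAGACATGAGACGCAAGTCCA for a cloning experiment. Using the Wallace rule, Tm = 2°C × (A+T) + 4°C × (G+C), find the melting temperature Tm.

64°C

Counting bases: A=8, G=6, C=5, T=2
A+T = 10, G+C = 11
Tm = 4·11 + 2·10 = 44 + 20 = 64°C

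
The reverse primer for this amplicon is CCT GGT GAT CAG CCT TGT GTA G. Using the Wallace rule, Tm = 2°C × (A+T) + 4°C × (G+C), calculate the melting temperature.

C=5, T=7, A=3, G=7
A+T = 10, G+C = 12
Tm = 2×10 + 4×12 = 68°C

68°C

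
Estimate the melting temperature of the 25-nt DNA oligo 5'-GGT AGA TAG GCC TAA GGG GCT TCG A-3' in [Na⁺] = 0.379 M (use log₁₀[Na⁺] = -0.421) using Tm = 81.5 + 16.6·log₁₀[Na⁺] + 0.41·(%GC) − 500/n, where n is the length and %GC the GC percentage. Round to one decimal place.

77.5°C

Length n = 25. Scanning the sequence gives G=10, T=5, C=4, A=6.
G+C = 14, so %GC = 14/25 × 100 = 56%
Salt term: 16.6 × (-0.421) = -6.989
GC term: 0.41 × 56 = 22.96; length term: −500/25 = −20
Tm = 81.5 + (-6.989) + 22.96 − 20 = 77.471 → 77.5°C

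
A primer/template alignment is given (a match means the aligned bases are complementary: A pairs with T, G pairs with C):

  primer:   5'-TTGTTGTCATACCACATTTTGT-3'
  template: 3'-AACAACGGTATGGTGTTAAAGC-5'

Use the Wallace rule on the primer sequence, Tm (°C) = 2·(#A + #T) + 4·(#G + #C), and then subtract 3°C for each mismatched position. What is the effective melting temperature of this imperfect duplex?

Primer base counts: A=4, T=11, G=3, C=4 → A+T=15, G+C=7
Perfect-match Tm = 2(15) + 4(7) = 30 + 28 = 58°C
Mismatches (positions where the bases are not complementary): 4 (at positions 7, 17, 21, 22)
Effective Tm = 58 − 4×3 = 58 − 12 = 46°C

46°C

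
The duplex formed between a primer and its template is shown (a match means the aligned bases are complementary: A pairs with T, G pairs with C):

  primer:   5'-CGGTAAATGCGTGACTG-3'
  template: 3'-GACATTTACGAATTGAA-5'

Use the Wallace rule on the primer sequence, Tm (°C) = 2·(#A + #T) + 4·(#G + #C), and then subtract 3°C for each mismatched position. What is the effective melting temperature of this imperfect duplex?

Primer base counts: A=4, T=4, G=6, C=3 → A+T=8, G+C=9
Perfect-match Tm = 2(8) + 4(9) = 16 + 36 = 52°C
Mismatches (positions where the bases are not complementary): 4 (at positions 2, 11, 13, 17)
Effective Tm = 52 − 4×3 = 52 − 12 = 40°C

40°C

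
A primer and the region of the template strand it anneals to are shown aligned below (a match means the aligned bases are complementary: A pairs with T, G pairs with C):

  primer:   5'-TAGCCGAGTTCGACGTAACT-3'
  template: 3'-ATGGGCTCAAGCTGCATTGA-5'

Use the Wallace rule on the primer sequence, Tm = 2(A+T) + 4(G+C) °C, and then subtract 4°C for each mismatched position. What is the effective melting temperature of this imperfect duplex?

Primer base counts: A=5, T=5, G=5, C=5 → A+T=10, G+C=10
Perfect-match Tm = 2(10) + 4(10) = 20 + 40 = 60°C
Mismatches (positions where the bases are not complementary): 1 (at position 3)
Effective Tm = 60 − 1×4 = 60 − 4 = 56°C

56°C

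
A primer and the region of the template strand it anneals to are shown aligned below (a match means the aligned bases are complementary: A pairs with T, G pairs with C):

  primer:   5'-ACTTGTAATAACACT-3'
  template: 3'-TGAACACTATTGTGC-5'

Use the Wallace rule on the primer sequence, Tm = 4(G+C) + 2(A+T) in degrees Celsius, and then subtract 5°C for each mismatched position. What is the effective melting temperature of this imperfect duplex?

28°C

Primer base counts: A=6, T=5, G=1, C=3 → A+T=11, G+C=4
Perfect-match Tm = 2(11) + 4(4) = 22 + 16 = 38°C
Mismatches (positions where the bases are not complementary): 2 (at positions 7, 15)
Effective Tm = 38 − 2×5 = 38 − 10 = 28°C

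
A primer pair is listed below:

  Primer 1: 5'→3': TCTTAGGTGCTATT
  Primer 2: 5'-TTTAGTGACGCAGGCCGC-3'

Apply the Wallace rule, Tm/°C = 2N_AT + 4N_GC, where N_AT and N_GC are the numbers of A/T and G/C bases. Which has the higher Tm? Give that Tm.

Primer 2, 58°C

Primer 1: A+T=9, G+C=5 → Tm = 2(9)+4(5) = 38°C
Primer 2: A+T=7, G+C=11 → Tm = 2(7)+4(11) = 58°C
38°C vs 58°C → primer 2 is higher.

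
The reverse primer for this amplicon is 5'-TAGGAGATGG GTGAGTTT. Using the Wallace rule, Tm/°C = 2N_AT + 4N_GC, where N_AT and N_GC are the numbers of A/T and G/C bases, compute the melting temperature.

Scanning the sequence gives G=8, A=4, C=0, T=6.
A+T = 10, G+C = 8
Tm = 2×10 + 4×8 = 52°C

52°C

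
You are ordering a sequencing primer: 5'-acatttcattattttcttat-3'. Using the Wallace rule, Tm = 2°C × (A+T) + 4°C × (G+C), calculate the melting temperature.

46°C

Scanning the sequence gives C=3, A=5, T=12, G=0.
A+T = 17, G+C = 3
Tm = 4·3 + 2·17 = 12 + 34 = 46°C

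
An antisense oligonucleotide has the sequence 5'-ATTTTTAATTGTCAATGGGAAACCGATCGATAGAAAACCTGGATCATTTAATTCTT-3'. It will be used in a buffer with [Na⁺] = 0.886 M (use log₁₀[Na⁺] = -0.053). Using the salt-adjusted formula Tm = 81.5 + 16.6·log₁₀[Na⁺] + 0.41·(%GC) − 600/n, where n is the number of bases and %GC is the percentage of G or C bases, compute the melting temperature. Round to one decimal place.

Length n = 56. Base counts: G=9, A=19, C=8, T=20
G+C = 17, so %GC = 17/56 × 100 = 30.357%
Salt term: 16.6 × (-0.053) = -0.88
GC term: 0.41 × 30.357 = 12.446; length term: −600/56 = −10.714
Tm = 81.5 + (-0.88) + 12.446 − 10.714 = 82.352 → 82.4°C

82.4°C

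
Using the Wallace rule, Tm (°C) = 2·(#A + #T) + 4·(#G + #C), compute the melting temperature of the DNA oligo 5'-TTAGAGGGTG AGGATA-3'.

46°C

Base counts: A=5, C=0, T=4, G=7
So N_AT = 9 and N_GC = 7.
Tm = 2(9) + 4(7) = 18 + 28 = 46°C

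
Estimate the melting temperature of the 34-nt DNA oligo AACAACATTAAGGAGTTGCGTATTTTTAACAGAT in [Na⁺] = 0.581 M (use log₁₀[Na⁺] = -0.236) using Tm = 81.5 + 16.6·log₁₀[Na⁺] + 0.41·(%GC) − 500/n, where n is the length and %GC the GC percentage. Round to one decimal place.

Length n = 34. Scanning the sequence gives C=4, A=13, T=11, G=6.
G+C = 10, so %GC = 10/34 × 100 = 29.412%
Salt term: 16.6 × (-0.236) = -3.918
GC term: 0.41 × 29.412 = 12.059; length term: −500/34 = −14.706
Tm = 81.5 + (-3.918) + 12.059 − 14.706 = 74.935 → 74.9°C

74.9°C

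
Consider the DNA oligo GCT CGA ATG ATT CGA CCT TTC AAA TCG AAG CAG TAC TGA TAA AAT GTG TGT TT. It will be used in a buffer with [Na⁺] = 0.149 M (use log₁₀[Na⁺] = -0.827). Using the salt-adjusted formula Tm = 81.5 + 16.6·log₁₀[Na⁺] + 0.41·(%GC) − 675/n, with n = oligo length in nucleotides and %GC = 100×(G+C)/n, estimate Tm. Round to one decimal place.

Length n = 53. T=17, A=16, C=9, G=11
G+C = 20, so %GC = 20/53 × 100 = 37.736%
Salt term: 16.6 × (-0.827) = -13.728
GC term: 0.41 × 37.736 = 15.472; length term: −675/53 = −12.736
Tm = 81.5 + (-13.728) + 15.472 − 12.736 = 70.508 → 70.5°C

70.5°C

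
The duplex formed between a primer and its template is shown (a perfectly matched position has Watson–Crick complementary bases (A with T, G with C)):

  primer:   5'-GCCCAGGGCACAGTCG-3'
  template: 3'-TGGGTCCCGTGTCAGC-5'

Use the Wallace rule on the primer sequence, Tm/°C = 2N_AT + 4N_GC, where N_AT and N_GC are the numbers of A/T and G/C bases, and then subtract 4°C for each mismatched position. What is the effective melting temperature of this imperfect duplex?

Primer base counts: A=3, T=1, G=6, C=6 → A+T=4, G+C=12
Perfect-match Tm = 2(4) + 4(12) = 8 + 48 = 56°C
Mismatches (positions where the bases are not complementary): 1 (at position 1)
Effective Tm = 56 − 1×4 = 56 − 4 = 52°C

52°C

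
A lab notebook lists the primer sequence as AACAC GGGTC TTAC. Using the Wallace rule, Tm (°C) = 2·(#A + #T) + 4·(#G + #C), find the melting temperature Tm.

G=3, C=4, A=4, T=3
So N_AT = 7 and N_GC = 7.
Tm = 4·7 + 2·7 = 28 + 14 = 42°C

42°C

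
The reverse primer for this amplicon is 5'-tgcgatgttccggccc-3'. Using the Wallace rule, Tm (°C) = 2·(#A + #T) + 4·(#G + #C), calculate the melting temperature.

54°C

C=6, A=1, T=4, G=5
AT pairs contribute 5, GC pairs contribute 11.
Tm = 2×5 + 4×11 = 54°C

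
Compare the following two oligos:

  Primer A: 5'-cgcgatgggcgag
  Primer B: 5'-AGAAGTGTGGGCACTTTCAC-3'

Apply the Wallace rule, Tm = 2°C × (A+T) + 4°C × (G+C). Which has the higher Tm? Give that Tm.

Primer B, 60°C

Primer A: A+T=3, G+C=10 → Tm = 2(3)+4(10) = 46°C
Primer B: A+T=10, G+C=10 → Tm = 2(10)+4(10) = 60°C
46°C vs 60°C → primer B is higher.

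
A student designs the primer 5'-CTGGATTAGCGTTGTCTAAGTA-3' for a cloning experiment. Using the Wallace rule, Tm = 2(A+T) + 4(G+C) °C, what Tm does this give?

Base counts: A=5, T=8, C=3, G=6
AT pairs contribute 13, GC pairs contribute 9.
Tm = 2(13) + 4(9) = 26 + 36 = 62°C

62°C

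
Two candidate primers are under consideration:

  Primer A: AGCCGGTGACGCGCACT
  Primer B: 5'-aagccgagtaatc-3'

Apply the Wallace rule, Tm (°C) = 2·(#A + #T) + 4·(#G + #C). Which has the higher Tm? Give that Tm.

Primer A: A+T=5, G+C=12 → Tm = 2(5)+4(12) = 58°C
Primer B: A+T=7, G+C=6 → Tm = 2(7)+4(6) = 38°C
58°C vs 38°C → primer A is higher.

Primer A, 58°C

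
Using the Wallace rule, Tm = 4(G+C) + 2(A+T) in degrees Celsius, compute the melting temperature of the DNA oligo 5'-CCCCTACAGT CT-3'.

C=6, T=3, G=1, A=2
So N_AT = 5 and N_GC = 7.
Tm = 2(5) + 4(7) = 10 + 28 = 38°C

38°C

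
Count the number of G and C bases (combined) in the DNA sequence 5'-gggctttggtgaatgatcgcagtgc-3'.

Counting bases: A=4, T=7, G=10, C=4
Total G or C: 10 + 4 = 14

14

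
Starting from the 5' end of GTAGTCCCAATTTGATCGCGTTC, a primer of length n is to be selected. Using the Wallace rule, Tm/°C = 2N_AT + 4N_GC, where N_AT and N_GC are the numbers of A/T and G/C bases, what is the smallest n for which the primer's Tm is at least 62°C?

First 20 bases: GTAGTCCCAATTTGATCGCG → Tm = 60°C (< 62°C)
First 21 bases: GTAGTCCCAATTTGATCGCGT → Tm = 62°C (≥ 62°C)
Each additional base adds 2°C (A/T) or 4°C (G/C), so Tm is non-decreasing in n; n = 21 is the first length to reach 62°C.

n = 21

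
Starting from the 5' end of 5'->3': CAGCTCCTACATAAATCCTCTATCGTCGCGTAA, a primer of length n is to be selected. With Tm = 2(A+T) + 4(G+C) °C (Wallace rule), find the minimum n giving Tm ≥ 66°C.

First 23 bases: CAGCTCCTACATAAATCCTCTAT → Tm = 64°C (< 66°C)
First 24 bases: CAGCTCCTACATAAATCCTCTATC → Tm = 68°C (≥ 66°C)
Each additional base adds 2°C (A/T) or 4°C (G/C), so Tm is non-decreasing in n; n = 24 is the first length to reach 66°C.

n = 24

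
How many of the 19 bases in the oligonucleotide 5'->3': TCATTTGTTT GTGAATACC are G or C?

Base counts: A=4, T=9, G=3, C=3
G+C = 3 + 3 = 6

6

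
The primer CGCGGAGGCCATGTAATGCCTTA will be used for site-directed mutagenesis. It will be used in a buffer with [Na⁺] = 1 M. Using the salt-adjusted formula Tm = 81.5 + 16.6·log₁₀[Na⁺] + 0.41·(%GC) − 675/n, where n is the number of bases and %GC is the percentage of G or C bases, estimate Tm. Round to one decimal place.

75.3°C

Length n = 23. A=5, G=7, C=6, T=5
G+C = 13, so %GC = 13/23 × 100 = 56.522%
Salt term: 16.6 × (0) = 0
GC term: 0.41 × 56.522 = 23.174; length term: −675/23 = −29.348
Tm = 81.5 + (0) + 23.174 − 29.348 = 75.326 → 75.3°C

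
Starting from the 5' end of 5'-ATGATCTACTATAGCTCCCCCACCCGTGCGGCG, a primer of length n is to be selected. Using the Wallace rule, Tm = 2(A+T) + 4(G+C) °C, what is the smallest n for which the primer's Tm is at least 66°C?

n = 23

First 22 bases: ATGATCTACTATAGCTCCCCCA → Tm = 64°C (< 66°C)
First 23 bases: ATGATCTACTATAGCTCCCCCAC → Tm = 68°C (≥ 66°C)
Each additional base adds 2°C (A/T) or 4°C (G/C), so Tm is non-decreasing in n; n = 23 is the first length to reach 66°C.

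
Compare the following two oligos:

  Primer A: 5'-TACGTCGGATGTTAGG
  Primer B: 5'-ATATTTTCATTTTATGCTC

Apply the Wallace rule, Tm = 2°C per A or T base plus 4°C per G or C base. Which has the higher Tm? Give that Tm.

Primer A: A+T=8, G+C=8 → Tm = 2(8)+4(8) = 48°C
Primer B: A+T=15, G+C=4 → Tm = 2(15)+4(4) = 46°C
48°C vs 46°C → primer A is higher.

Primer A, 48°C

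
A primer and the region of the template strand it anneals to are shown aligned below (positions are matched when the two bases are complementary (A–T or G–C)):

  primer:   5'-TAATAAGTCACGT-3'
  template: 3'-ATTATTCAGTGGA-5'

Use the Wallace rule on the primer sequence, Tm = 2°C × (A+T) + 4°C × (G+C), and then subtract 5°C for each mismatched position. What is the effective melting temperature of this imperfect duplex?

29°C

Primer base counts: A=5, T=4, G=2, C=2 → A+T=9, G+C=4
Perfect-match Tm = 2(9) + 4(4) = 18 + 16 = 34°C
Mismatches (positions where the bases are not complementary): 1 (at position 12)
Effective Tm = 34 − 1×5 = 34 − 5 = 29°C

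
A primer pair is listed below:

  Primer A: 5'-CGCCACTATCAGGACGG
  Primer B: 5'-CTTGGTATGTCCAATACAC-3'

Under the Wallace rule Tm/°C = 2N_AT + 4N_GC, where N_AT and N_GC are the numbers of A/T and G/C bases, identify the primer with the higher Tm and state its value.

Primer A: A+T=6, G+C=11 → Tm = 2(6)+4(11) = 56°C
Primer B: A+T=11, G+C=8 → Tm = 2(11)+4(8) = 54°C
56°C vs 54°C → primer A is higher.

Primer A, 56°C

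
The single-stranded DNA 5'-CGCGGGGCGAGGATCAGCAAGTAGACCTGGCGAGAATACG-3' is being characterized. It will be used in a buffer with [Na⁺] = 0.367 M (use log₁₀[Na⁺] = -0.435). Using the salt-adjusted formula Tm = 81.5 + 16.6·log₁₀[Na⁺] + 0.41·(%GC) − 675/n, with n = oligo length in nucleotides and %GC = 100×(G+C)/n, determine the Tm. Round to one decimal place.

83.0°C

Length n = 40. G=16, T=4, C=9, A=11
G+C = 25, so %GC = 25/40 × 100 = 62.5%
Salt term: 16.6 × (-0.435) = -7.221
GC term: 0.41 × 62.5 = 25.625; length term: −675/40 = −16.875
Tm = 81.5 + (-7.221) + 25.625 − 16.875 = 83.029 → 83.0°C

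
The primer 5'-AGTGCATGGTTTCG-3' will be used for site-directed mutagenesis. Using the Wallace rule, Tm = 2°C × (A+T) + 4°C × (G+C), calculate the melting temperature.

Counting bases: G=5, C=2, A=2, T=5
So N_AT = 7 and N_GC = 7.
Tm = 2×7 + 4×7 = 42°C

42°C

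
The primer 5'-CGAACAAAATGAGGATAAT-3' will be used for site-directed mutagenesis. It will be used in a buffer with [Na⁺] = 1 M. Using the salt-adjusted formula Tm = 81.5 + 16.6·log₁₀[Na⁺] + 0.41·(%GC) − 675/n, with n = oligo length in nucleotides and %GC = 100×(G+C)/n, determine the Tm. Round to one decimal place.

58.9°C

Length n = 19. Counting bases: T=3, C=2, G=4, A=10
G+C = 6, so %GC = 6/19 × 100 = 31.579%
Salt term: 16.6 × (0) = 0
GC term: 0.41 × 31.579 = 12.947; length term: −675/19 = −35.526
Tm = 81.5 + (0) + 12.947 − 35.526 = 58.921 → 58.9°C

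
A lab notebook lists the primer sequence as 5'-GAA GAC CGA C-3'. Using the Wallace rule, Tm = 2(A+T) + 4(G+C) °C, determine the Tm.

Base counts: T=0, A=4, G=3, C=3
AT pairs contribute 4, GC pairs contribute 6.
Tm = 2(4) + 4(6) = 8 + 24 = 32°C

32°C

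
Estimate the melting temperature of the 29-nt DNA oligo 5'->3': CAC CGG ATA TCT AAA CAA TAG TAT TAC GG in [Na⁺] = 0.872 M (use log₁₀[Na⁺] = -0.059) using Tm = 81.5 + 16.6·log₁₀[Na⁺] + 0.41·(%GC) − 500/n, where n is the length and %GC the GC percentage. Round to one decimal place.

Length n = 29. Scanning the sequence gives C=6, A=11, G=5, T=7.
G+C = 11, so %GC = 11/29 × 100 = 37.931%
Salt term: 16.6 × (-0.059) = -0.979
GC term: 0.41 × 37.931 = 15.552; length term: −500/29 = −17.241
Tm = 81.5 + (-0.979) + 15.552 − 17.241 = 78.832 → 78.8°C

78.8°C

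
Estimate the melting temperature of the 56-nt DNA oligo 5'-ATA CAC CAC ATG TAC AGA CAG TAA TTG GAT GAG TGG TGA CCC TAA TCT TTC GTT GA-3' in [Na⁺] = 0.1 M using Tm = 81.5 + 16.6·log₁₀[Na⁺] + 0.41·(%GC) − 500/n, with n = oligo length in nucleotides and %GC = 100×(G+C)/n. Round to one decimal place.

Length n = 56. Counting bases: G=12, A=17, T=16, C=11
G+C = 23, so %GC = 23/56 × 100 = 41.071%
Salt term: 16.6 × (-1) = -16.6
GC term: 0.41 × 41.071 = 16.839; length term: −500/56 = −8.929
Tm = 81.5 + (-16.6) + 16.839 − 8.929 = 72.81 → 72.8°C

72.8°C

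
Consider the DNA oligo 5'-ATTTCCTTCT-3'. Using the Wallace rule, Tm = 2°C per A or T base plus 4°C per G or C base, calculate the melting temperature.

G=0, C=3, A=1, T=6
A+T = 7, G+C = 3
Tm = 2×7 + 4×3 = 26°C

26°C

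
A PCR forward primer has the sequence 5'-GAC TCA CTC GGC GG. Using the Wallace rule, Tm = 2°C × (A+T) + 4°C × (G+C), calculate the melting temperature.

48°C

Base counts: T=2, G=5, A=2, C=5
AT pairs contribute 4, GC pairs contribute 10.
Tm = 2(4) + 4(10) = 8 + 40 = 48°C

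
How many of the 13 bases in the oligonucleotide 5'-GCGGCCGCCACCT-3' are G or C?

Counting bases: T=1, C=7, A=1, G=4
G+C = 4 + 7 = 11

11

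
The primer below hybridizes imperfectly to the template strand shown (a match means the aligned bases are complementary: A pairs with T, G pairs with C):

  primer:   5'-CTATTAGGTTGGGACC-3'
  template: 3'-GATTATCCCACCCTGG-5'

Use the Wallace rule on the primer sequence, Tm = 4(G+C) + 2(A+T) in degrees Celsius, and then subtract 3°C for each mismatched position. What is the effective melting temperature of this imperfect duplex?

Primer base counts: A=3, T=5, G=5, C=3 → A+T=8, G+C=8
Perfect-match Tm = 2(8) + 4(8) = 16 + 32 = 48°C
Mismatches (positions where the bases are not complementary): 2 (at positions 4, 9)
Effective Tm = 48 − 2×3 = 48 − 6 = 42°C

42°C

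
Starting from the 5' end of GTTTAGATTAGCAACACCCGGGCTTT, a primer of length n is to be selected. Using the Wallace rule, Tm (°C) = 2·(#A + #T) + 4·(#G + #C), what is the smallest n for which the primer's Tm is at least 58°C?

n = 20

First 19 bases: GTTTAGATTAGCAACACCC → Tm = 54°C (< 58°C)
First 20 bases: GTTTAGATTAGCAACACCCG → Tm = 58°C (≥ 58°C)
Each additional base adds 2°C (A/T) or 4°C (G/C), so Tm is non-decreasing in n; n = 20 is the first length to reach 58°C.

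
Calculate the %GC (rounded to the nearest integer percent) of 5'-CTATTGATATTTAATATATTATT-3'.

Base counts: C=1, A=8, G=1, T=13
G+C = 1 + 1 = 2 out of 23 bases
%GC = 2/23 × 100 = 8.696% ≈ 9%

9%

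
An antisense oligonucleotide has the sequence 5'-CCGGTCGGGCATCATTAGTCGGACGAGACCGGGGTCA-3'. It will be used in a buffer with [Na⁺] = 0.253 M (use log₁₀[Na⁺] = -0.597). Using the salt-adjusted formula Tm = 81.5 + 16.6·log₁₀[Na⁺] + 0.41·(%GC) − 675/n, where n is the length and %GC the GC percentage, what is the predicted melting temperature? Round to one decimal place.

Length n = 37. A=7, T=6, C=10, G=14
G+C = 24, so %GC = 24/37 × 100 = 64.865%
Salt term: 16.6 × (-0.597) = -9.91
GC term: 0.41 × 64.865 = 26.595; length term: −675/37 = −18.243
Tm = 81.5 + (-9.91) + 26.595 − 18.243 = 79.942 → 79.9°C

79.9°C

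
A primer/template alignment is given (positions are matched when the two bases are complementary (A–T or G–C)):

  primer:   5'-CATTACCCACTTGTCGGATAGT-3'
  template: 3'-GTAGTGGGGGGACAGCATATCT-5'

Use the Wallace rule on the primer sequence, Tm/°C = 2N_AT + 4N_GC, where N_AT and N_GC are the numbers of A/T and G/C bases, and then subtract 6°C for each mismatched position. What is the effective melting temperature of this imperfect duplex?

34°C

Primer base counts: A=5, T=7, G=4, C=6 → A+T=12, G+C=10
Perfect-match Tm = 2(12) + 4(10) = 24 + 40 = 64°C
Mismatches (positions where the bases are not complementary): 5 (at positions 4, 9, 11, 17, 22)
Effective Tm = 64 − 5×6 = 64 − 30 = 34°C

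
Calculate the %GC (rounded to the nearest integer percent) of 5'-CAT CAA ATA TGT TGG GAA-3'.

33%

C=2, G=4, A=7, T=5
G+C = 4 + 2 = 6 out of 18 bases
%GC = 6/18 × 100 = 33.33% ≈ 33%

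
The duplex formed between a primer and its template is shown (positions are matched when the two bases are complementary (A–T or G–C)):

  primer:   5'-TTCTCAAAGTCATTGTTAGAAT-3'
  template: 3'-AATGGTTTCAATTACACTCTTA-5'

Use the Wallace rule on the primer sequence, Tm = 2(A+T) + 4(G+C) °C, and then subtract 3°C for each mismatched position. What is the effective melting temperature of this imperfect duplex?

Primer base counts: A=7, T=9, G=3, C=3 → A+T=16, G+C=6
Perfect-match Tm = 2(16) + 4(6) = 32 + 24 = 56°C
Mismatches (positions where the bases are not complementary): 5 (at positions 3, 4, 11, 13, 17)
Effective Tm = 56 − 5×3 = 56 − 15 = 41°C

41°C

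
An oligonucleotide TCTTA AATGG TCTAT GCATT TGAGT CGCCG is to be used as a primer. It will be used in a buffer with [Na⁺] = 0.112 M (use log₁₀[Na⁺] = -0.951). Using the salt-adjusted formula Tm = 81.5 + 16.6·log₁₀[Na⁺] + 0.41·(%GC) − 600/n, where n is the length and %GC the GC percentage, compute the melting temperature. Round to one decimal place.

Length n = 30. T=11, G=7, A=6, C=6
G+C = 13, so %GC = 13/30 × 100 = 43.333%
Salt term: 16.6 × (-0.951) = -15.787
GC term: 0.41 × 43.333 = 17.767; length term: −600/30 = −20
Tm = 81.5 + (-15.787) + 17.767 − 20 = 63.48 → 63.5°C

63.5°C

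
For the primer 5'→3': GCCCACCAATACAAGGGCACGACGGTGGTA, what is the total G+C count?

Counting bases: C=9, G=9, T=3, A=9
Total G or C: 9 + 9 = 18

18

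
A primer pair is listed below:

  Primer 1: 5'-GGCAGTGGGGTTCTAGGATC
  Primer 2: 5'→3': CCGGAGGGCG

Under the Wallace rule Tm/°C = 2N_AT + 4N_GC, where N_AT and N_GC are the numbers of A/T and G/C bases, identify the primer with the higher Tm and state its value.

Primer 1: A+T=8, G+C=12 → Tm = 2(8)+4(12) = 64°C
Primer 2: A+T=1, G+C=9 → Tm = 2(1)+4(9) = 38°C
64°C vs 38°C → primer 1 is higher.

Primer 1, 64°C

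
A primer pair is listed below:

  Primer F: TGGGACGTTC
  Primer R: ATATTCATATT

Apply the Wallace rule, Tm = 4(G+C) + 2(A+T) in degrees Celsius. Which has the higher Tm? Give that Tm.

Primer F, 32°C

Primer F: A+T=4, G+C=6 → Tm = 2(4)+4(6) = 32°C
Primer R: A+T=10, G+C=1 → Tm = 2(10)+4(1) = 24°C
32°C vs 24°C → primer F is higher.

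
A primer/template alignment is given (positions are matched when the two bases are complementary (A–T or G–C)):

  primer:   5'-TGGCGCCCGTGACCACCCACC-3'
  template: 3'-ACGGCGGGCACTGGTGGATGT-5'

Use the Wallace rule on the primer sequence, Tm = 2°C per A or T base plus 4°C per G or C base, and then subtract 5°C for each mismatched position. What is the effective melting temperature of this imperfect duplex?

Primer base counts: A=3, T=2, G=5, C=11 → A+T=5, G+C=16
Perfect-match Tm = 2(5) + 4(16) = 10 + 64 = 74°C
Mismatches (positions where the bases are not complementary): 3 (at positions 3, 18, 21)
Effective Tm = 74 − 3×5 = 74 − 15 = 59°C

59°C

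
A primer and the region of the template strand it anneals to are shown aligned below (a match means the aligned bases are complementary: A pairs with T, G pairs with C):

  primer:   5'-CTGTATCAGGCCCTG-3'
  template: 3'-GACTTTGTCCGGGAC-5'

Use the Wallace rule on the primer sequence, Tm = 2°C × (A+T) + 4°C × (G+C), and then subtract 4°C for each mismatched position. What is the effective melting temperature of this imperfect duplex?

Primer base counts: A=2, T=4, G=4, C=5 → A+T=6, G+C=9
Perfect-match Tm = 2(6) + 4(9) = 12 + 36 = 48°C
Mismatches (positions where the bases are not complementary): 2 (at positions 4, 6)
Effective Tm = 48 − 2×4 = 48 − 8 = 40°C

40°C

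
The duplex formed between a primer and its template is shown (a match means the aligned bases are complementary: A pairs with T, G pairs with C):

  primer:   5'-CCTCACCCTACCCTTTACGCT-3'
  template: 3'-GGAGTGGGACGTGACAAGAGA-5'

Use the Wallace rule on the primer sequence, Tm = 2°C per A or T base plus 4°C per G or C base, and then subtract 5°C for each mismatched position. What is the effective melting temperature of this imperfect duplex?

Primer base counts: A=3, T=6, G=1, C=11 → A+T=9, G+C=12
Perfect-match Tm = 2(9) + 4(12) = 18 + 48 = 66°C
Mismatches (positions where the bases are not complementary): 5 (at positions 10, 12, 15, 17, 19)
Effective Tm = 66 − 5×5 = 66 − 25 = 41°C

41°C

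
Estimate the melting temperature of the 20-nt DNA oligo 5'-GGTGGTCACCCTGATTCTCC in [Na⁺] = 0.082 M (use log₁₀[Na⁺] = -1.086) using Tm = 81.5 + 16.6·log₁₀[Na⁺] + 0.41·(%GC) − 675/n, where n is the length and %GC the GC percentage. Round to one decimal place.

Length n = 20. Counting bases: G=5, T=6, A=2, C=7
G+C = 12, so %GC = 12/20 × 100 = 60%
Salt term: 16.6 × (-1.086) = -18.028
GC term: 0.41 × 60 = 24.6; length term: −675/20 = −33.75
Tm = 81.5 + (-18.028) + 24.6 − 33.75 = 54.322 → 54.3°C

54.3°C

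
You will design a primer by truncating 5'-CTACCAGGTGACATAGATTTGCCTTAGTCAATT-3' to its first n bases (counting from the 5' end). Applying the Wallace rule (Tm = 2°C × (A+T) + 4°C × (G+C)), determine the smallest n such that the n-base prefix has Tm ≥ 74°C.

First 25 bases: CTACCAGGTGACATAGATTTGCCTT → Tm = 72°C (< 74°C)
First 26 bases: CTACCAGGTGACATAGATTTGCCTTA → Tm = 74°C (≥ 74°C)
Each additional base adds 2°C (A/T) or 4°C (G/C), so Tm is non-decreasing in n; n = 26 is the first length to reach 74°C.

n = 26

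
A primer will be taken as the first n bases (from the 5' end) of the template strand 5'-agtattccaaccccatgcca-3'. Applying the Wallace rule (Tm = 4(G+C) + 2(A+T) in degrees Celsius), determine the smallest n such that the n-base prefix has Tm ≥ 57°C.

n = 19

First 18 bases: AGTATTCCAACCCCATGC → Tm = 54°C (< 57°C)
First 19 bases: AGTATTCCAACCCCATGCC → Tm = 58°C (≥ 57°C)
Each additional base adds 2°C (A/T) or 4°C (G/C), so Tm is non-decreasing in n; n = 19 is the first length to reach 57°C.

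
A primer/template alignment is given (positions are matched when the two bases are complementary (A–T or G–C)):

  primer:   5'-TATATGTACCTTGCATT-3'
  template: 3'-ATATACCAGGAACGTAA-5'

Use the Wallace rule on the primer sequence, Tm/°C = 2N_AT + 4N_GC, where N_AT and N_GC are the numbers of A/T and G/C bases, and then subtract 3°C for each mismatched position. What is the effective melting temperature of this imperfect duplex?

Primer base counts: A=4, T=8, G=2, C=3 → A+T=12, G+C=5
Perfect-match Tm = 2(12) + 4(5) = 24 + 20 = 44°C
Mismatches (positions where the bases are not complementary): 2 (at positions 7, 8)
Effective Tm = 44 − 2×3 = 44 − 6 = 38°C

38°C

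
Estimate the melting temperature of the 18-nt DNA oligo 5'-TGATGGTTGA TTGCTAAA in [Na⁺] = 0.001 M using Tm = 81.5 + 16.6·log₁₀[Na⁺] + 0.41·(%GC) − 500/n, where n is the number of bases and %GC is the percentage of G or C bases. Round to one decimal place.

17.6°C

Length n = 18. G=5, T=7, C=1, A=5
G+C = 6, so %GC = 6/18 × 100 = 33.333%
Salt term: 16.6 × (-3) = -49.8
GC term: 0.41 × 33.333 = 13.667; length term: −500/18 = −27.778
Tm = 81.5 + (-49.8) + 13.667 − 27.778 = 17.589 → 17.6°C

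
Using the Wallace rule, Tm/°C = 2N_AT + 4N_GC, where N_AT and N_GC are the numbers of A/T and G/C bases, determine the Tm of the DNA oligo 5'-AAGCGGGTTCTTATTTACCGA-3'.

Scanning the sequence gives T=7, C=4, G=5, A=5.
So N_AT = 12 and N_GC = 9.
Tm = 2(12) + 4(9) = 24 + 36 = 60°C

60°C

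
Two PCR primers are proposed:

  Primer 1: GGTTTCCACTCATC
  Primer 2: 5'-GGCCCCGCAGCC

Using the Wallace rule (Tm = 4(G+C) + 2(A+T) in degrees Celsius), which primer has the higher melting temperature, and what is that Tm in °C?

Primer 2, 46°C

Primer 1: A+T=7, G+C=7 → Tm = 2(7)+4(7) = 42°C
Primer 2: A+T=1, G+C=11 → Tm = 2(1)+4(11) = 46°C
42°C vs 46°C → primer 2 is higher.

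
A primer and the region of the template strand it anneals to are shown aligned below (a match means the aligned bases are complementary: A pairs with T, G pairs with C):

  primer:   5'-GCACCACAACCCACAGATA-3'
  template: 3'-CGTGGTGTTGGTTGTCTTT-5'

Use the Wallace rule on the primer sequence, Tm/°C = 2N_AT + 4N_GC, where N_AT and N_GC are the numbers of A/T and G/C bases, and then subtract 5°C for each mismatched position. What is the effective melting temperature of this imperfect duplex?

48°C

Primer base counts: A=8, T=1, G=2, C=8 → A+T=9, G+C=10
Perfect-match Tm = 2(9) + 4(10) = 18 + 40 = 58°C
Mismatches (positions where the bases are not complementary): 2 (at positions 12, 18)
Effective Tm = 58 − 2×5 = 58 − 10 = 48°C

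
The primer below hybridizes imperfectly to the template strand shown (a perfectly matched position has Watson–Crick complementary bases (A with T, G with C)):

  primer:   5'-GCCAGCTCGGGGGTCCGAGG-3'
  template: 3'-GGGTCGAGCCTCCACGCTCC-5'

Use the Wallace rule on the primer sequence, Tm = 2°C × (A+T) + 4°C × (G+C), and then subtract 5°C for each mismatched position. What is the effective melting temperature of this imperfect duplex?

57°C

Primer base counts: A=2, T=2, G=10, C=6 → A+T=4, G+C=16
Perfect-match Tm = 2(4) + 4(16) = 8 + 64 = 72°C
Mismatches (positions where the bases are not complementary): 3 (at positions 1, 11, 15)
Effective Tm = 72 − 3×5 = 72 − 15 = 57°C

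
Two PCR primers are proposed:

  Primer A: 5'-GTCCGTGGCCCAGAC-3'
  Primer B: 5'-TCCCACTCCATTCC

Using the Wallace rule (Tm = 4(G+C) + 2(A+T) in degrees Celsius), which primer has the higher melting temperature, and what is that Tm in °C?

Primer A, 52°C

Primer A: A+T=4, G+C=11 → Tm = 2(4)+4(11) = 52°C
Primer B: A+T=6, G+C=8 → Tm = 2(6)+4(8) = 44°C
52°C vs 44°C → primer A is higher.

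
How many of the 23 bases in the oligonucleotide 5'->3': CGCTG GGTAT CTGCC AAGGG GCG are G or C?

Base counts: G=10, T=4, C=6, A=3
Total G or C: 10 + 6 = 16

16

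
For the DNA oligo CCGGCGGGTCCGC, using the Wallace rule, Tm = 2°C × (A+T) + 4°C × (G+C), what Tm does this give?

Scanning the sequence gives A=0, C=6, G=6, T=1.
A+T = 1, G+C = 12
Tm = 2(1) + 4(12) = 2 + 48 = 50°C

50°C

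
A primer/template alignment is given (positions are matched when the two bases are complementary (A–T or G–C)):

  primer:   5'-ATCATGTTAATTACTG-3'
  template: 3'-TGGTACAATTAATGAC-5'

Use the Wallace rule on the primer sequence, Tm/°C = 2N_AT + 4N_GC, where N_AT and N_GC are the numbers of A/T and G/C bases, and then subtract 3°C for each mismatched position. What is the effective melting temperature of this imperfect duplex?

Primer base counts: A=5, T=7, G=2, C=2 → A+T=12, G+C=4
Perfect-match Tm = 2(12) + 4(4) = 24 + 16 = 40°C
Mismatches (positions where the bases are not complementary): 1 (at position 2)
Effective Tm = 40 − 1×3 = 40 − 3 = 37°C

37°C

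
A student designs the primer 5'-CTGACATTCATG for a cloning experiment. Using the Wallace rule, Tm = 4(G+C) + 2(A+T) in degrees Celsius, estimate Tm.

34°C

Scanning the sequence gives A=3, G=2, T=4, C=3.
So N_AT = 7 and N_GC = 5.
Tm = 4·5 + 2·7 = 20 + 14 = 34°C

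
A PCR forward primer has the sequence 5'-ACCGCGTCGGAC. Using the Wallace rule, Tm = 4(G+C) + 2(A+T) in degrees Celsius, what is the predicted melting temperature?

42°C

Base counts: G=4, C=5, A=2, T=1
AT pairs contribute 3, GC pairs contribute 9.
Tm = 2(3) + 4(9) = 6 + 36 = 42°C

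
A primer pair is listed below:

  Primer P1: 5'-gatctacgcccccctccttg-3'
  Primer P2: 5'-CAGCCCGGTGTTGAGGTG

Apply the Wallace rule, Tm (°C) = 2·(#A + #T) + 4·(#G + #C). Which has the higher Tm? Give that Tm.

Primer P1, 66°C

Primer P1: A+T=7, G+C=13 → Tm = 2(7)+4(13) = 66°C
Primer P2: A+T=6, G+C=12 → Tm = 2(6)+4(12) = 60°C
66°C vs 60°C → primer P1 is higher.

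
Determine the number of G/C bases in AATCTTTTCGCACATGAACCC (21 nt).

9

Counting bases: A=6, G=2, C=7, T=6
Total G or C: 2 + 7 = 9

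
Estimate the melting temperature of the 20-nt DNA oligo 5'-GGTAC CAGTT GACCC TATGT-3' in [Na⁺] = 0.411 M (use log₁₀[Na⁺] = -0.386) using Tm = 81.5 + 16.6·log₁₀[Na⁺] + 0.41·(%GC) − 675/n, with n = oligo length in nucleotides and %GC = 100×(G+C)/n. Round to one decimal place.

Length n = 20. Base counts: G=5, C=5, A=4, T=6
G+C = 10, so %GC = 10/20 × 100 = 50%
Salt term: 16.6 × (-0.386) = -6.408
GC term: 0.41 × 50 = 20.5; length term: −675/20 = −33.75
Tm = 81.5 + (-6.408) + 20.5 − 33.75 = 61.842 → 61.8°C

61.8°C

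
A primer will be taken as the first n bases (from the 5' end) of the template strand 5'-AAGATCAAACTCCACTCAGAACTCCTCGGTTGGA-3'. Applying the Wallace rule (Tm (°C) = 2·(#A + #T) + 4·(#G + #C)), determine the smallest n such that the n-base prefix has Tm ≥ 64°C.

First 22 bases: AAGATCAAACTCCACTCAGAAC → Tm = 62°C (< 64°C)
First 23 bases: AAGATCAAACTCCACTCAGAACT → Tm = 64°C (≥ 64°C)
Each additional base adds 2°C (A/T) or 4°C (G/C), so Tm is non-decreasing in n; n = 23 is the first length to reach 64°C.

n = 23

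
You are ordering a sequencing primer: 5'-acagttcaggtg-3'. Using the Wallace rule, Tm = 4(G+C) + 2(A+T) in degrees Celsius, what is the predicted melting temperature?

36°C

Base counts: C=2, G=4, A=3, T=3
AT pairs contribute 6, GC pairs contribute 6.
Tm = 2(6) + 4(6) = 12 + 24 = 36°C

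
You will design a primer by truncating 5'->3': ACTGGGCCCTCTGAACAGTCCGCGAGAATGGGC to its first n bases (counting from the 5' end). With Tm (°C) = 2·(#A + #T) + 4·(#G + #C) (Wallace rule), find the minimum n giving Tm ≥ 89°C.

n = 28

First 27 bases: ACTGGGCCCTCTGAACAGTCCGCGAGA → Tm = 88°C (< 89°C)
First 28 bases: ACTGGGCCCTCTGAACAGTCCGCGAGAA → Tm = 90°C (≥ 89°C)
Each additional base adds 2°C (A/T) or 4°C (G/C), so Tm is non-decreasing in n; n = 28 is the first length to reach 89°C.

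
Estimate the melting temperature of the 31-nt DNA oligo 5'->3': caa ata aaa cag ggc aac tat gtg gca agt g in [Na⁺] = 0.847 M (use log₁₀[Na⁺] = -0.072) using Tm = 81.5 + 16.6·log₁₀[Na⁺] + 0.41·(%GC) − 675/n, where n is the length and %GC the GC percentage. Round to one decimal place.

Length n = 31. Base counts: C=5, G=8, A=13, T=5
G+C = 13, so %GC = 13/31 × 100 = 41.935%
Salt term: 16.6 × (-0.072) = -1.195
GC term: 0.41 × 41.935 = 17.193; length term: −675/31 = −21.774
Tm = 81.5 + (-1.195) + 17.193 − 21.774 = 75.724 → 75.7°C

75.7°C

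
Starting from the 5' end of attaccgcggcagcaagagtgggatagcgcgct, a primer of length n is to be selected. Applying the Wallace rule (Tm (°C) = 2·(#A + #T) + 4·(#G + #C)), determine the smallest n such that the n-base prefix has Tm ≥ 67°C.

First 21 bases: ATTACCGCGGCAGCAAGAGTG → Tm = 66°C (< 67°C)
First 22 bases: ATTACCGCGGCAGCAAGAGTGG → Tm = 70°C (≥ 67°C)
Since every base adds ≥2°C, Tm only increases with n, so the threshold is first crossed at n = 22.

n = 22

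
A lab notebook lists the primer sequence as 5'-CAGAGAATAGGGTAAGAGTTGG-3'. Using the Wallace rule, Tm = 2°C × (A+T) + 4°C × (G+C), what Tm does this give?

64°C

Counting bases: T=4, A=8, G=9, C=1
AT pairs contribute 12, GC pairs contribute 10.
Tm = 2(12) + 4(10) = 24 + 40 = 64°C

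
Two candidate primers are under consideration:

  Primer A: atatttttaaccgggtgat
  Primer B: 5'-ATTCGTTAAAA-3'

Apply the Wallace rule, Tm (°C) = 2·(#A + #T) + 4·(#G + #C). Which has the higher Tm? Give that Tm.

Primer A: A+T=13, G+C=6 → Tm = 2(13)+4(6) = 50°C
Primer B: A+T=9, G+C=2 → Tm = 2(9)+4(2) = 26°C
50°C vs 26°C → primer A is higher.

Primer A, 50°C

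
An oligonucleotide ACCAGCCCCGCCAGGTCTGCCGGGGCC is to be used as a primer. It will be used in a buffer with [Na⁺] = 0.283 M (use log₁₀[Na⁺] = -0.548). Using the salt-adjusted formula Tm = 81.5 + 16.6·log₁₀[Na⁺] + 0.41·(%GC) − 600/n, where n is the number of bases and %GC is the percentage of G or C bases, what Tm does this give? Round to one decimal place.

83.6°C

Length n = 27. Base counts: T=2, G=9, C=13, A=3
G+C = 22, so %GC = 22/27 × 100 = 81.481%
Salt term: 16.6 × (-0.548) = -9.097
GC term: 0.41 × 81.481 = 33.407; length term: −600/27 = −22.222
Tm = 81.5 + (-9.097) + 33.407 − 22.222 = 83.588 → 83.6°C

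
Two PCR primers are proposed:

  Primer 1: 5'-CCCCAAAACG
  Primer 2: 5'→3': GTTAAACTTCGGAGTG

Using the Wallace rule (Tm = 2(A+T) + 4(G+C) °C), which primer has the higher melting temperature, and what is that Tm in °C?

Primer 2, 46°C

Primer 1: A+T=4, G+C=6 → Tm = 2(4)+4(6) = 32°C
Primer 2: A+T=9, G+C=7 → Tm = 2(9)+4(7) = 46°C
32°C vs 46°C → primer 2 is higher.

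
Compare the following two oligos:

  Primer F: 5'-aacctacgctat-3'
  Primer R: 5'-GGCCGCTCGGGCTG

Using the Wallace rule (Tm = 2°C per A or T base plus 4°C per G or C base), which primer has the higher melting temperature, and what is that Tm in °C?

Primer R, 52°C

Primer F: A+T=7, G+C=5 → Tm = 2(7)+4(5) = 34°C
Primer R: A+T=2, G+C=12 → Tm = 2(2)+4(12) = 52°C
34°C vs 52°C → primer R is higher.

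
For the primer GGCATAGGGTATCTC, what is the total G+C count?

8

Counting bases: G=5, A=3, T=4, C=3
Total G or C: 5 + 3 = 8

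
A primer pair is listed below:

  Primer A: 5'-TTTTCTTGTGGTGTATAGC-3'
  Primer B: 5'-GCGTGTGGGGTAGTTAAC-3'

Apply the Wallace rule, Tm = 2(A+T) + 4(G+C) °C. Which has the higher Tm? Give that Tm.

Primer B, 56°C

Primer A: A+T=12, G+C=7 → Tm = 2(12)+4(7) = 52°C
Primer B: A+T=8, G+C=10 → Tm = 2(8)+4(10) = 56°C
52°C vs 56°C → primer B is higher.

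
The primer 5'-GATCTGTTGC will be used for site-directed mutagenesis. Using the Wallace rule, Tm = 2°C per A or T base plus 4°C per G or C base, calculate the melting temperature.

Scanning the sequence gives G=3, C=2, A=1, T=4.
A+T = 5, G+C = 5
Tm = 4·5 + 2·5 = 20 + 10 = 30°C

30°C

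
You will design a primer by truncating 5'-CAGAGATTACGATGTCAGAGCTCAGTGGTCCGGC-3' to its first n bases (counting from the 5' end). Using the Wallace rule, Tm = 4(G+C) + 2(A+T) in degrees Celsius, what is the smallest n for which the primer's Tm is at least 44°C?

First 15 bases: CAGAGATTACGATGT → Tm = 42°C (< 44°C)
First 16 bases: CAGAGATTACGATGTC → Tm = 46°C (≥ 44°C)
Each additional base adds 2°C (A/T) or 4°C (G/C), so Tm is non-decreasing in n; n = 16 is the first length to reach 44°C.

n = 16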